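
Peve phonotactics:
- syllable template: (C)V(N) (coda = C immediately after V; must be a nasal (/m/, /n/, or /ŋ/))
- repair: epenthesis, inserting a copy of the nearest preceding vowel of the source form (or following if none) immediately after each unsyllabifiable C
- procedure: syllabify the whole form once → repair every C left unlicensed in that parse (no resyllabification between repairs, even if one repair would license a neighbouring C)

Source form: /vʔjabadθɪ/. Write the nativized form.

vaʔajabadaθɪ

Syllabifying with onset maximization leaves /v/, /ʔ/, /d/ stranded (only a nasal (/m/, /n/, or /ŋ/) is licensed in coda position; onsets are limited to one consonant).
Each unlicensed consonant becomes the onset of a new syllable: /v/ → /va/, /ʔ/ → /ʔa/, /d/ → /da/.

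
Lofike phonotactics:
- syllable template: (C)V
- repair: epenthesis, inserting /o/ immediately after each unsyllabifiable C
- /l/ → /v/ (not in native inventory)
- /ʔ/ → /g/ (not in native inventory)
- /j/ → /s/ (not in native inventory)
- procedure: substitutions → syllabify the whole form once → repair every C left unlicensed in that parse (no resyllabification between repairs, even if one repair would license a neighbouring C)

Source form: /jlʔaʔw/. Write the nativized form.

sovogagowo

Substitution: /j/ → /s/, /l/ → /v/, /ʔ/ → /g/, giving /svgagw/.
Under (C)V, the unsyllabifiable consonants are /s/, /v/, /g/, /w/ (no codas are permitted; onsets are limited to one consonant).
Epenthesis after each stranded consonant: /s/ → /so/, /v/ → /vo/, /g/ → /go/, /w/ → /wo/.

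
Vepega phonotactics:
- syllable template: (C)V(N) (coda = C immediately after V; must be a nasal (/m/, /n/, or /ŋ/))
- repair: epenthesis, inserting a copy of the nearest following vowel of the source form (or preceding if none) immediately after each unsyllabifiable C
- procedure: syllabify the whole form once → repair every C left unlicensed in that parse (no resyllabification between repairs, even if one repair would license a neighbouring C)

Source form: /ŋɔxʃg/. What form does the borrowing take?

Under (C)V(N), the unsyllabifiable consonants are /x/, /ʃ/, /g/ (only a nasal (/m/, /n/, or /ŋ/) is licensed in coda position; onsets are limited to one consonant).
Epenthesis after each stranded consonant: /x/ → /xɔ/, /ʃ/ → /ʃɔ/, /g/ → /gɔ/.

ŋɔxɔʃɔgɔ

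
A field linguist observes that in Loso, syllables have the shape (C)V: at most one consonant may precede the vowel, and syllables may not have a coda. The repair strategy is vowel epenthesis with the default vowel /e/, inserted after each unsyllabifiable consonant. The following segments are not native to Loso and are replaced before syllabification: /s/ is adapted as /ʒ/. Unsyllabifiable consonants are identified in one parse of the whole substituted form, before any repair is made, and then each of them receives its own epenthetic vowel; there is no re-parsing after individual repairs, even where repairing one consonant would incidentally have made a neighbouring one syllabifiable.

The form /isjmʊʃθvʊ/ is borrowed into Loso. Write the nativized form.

Substitution: /s/ → /ʒ/, giving /iʒjmʊʃθvʊ/.
The consonants /ʒ/, /j/, /ʃ/, /θ/ cannot be parsed into a legal (C)V syllable (no codas are permitted; onsets are limited to one consonant).
Each unlicensed consonant becomes the onset of a new syllable: /ʒ/ → /ʒe/, /j/ → /je/, /ʃ/ → /ʃe/, /θ/ → /θe/.

iʒejemʊʃeθevʊ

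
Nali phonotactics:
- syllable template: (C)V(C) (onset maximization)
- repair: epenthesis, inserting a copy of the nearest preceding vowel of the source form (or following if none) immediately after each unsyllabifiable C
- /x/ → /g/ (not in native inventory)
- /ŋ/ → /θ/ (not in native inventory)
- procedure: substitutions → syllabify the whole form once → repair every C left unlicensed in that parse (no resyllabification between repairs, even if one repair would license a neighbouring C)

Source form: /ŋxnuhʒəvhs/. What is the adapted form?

θugunuhʒəvhəsə

Substitution: /ŋ/ → /θ/, /x/ → /g/, giving /θgnuhʒəvhs/.
Syllabifying with onset maximization leaves /θ/, /g/, /h/, /s/ stranded (at most one coda consonant is licensed; onsets are limited to one consonant).
Epenthesis after each stranded consonant: /θ/ → /θu/, /g/ → /gu/, /h/ → /hə/, /s/ → /sə/.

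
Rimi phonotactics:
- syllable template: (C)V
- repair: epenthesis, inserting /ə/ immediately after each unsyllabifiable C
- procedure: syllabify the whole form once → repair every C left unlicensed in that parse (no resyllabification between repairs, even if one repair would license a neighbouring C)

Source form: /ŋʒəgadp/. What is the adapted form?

ŋəʒəgadəpə

Syllabifying with onset maximization leaves /ŋ/, /d/, /p/ stranded (no codas are permitted; onsets are limited to one consonant).
Each unlicensed consonant becomes the onset of a new syllable: /ŋ/ → /ŋə/, /d/ → /də/, /p/ → /pə/.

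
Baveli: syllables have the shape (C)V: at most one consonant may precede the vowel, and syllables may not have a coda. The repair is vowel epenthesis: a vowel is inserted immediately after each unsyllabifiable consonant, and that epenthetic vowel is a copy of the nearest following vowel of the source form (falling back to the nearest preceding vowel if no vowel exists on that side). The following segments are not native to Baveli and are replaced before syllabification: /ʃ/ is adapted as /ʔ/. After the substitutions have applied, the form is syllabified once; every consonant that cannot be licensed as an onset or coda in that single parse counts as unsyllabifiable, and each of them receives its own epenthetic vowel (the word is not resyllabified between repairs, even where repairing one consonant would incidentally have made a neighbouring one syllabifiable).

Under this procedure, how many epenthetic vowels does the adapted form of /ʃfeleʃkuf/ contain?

After substitution the input is /ʔfeleʔkuf/.
The unsyllabifiable consonants are /ʔ/, /ʔ/, /f/; each receives one epenthetic vowel.

3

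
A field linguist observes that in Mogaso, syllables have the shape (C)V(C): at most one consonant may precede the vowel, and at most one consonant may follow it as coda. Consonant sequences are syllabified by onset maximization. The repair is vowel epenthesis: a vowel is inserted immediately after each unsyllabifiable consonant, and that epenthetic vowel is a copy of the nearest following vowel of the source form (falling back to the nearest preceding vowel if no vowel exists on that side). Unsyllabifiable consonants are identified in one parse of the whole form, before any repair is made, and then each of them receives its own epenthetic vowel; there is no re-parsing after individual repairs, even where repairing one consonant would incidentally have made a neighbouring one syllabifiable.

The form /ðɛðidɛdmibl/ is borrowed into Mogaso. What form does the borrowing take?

ðɛðidɛdmibli

Syllabifying with onset maximization leaves /l/ stranded (at most one coda consonant is licensed; onsets are limited to one consonant).
Inserting the epenthetic vowel yields /l/ → /li/.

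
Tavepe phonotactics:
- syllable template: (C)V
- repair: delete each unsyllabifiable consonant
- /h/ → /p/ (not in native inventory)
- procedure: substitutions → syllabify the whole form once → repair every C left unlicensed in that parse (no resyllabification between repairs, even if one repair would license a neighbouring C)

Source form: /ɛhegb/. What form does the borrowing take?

Substitution: /h/ → /p/, giving /ɛpegb/.
The consonants /g/, /b/ cannot be parsed into a legal (C)V syllable (no codas are permitted; onsets are limited to one consonant).
Each unlicensed consonant is deleted: /g/, /b/.

ɛpe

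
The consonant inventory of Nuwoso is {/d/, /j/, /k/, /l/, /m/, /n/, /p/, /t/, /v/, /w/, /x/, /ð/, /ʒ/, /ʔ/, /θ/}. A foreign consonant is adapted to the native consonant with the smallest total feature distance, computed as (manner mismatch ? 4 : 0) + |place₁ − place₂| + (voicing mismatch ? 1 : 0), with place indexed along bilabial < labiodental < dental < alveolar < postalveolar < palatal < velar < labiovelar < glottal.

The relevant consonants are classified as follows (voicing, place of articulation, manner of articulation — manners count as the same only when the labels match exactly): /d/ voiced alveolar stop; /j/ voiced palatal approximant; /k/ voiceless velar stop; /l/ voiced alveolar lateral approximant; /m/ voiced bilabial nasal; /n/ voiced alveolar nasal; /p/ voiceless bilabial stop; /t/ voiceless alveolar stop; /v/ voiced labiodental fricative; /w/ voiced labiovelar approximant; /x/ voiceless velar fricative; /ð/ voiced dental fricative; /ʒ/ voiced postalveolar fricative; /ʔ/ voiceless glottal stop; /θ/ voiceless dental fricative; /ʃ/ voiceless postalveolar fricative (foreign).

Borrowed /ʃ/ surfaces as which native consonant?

/ʒ/ is closest: same manner (fricative), place distance 0 (postalveolar→postalveolar), voicing differs (+1); total 1. Next closest is /x/ at distance 2.

ʒ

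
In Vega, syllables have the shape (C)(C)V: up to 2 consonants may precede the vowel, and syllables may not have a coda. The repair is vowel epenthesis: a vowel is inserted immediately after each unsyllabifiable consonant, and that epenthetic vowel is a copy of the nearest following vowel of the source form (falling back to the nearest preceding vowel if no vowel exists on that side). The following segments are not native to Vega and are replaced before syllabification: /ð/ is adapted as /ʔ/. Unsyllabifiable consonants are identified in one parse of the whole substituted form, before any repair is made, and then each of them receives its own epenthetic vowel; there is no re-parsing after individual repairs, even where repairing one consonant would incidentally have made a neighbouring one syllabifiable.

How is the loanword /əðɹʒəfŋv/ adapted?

Substitution: /ð/ → /ʔ/, giving /əʔɹʒəfŋv/.
Syllabifying with onset maximization leaves /ʔ/, /f/, /ŋ/, /v/ stranded (no codas are permitted; onsets may contain at most 2 consonants).
Epenthesis after each stranded consonant: /ʔ/ → /ʔə/, /f/ → /fə/, /ŋ/ → /ŋə/, /v/ → /və/.

əʔəɹʒəfəŋəvə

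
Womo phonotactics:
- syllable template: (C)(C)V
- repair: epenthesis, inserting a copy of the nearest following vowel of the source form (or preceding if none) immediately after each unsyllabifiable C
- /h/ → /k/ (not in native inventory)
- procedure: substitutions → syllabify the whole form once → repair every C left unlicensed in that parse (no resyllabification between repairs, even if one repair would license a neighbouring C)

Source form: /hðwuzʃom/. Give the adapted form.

kuðwuzʃomo

Substitution: /h/ → /k/, giving /kðwuzʃom/.
The consonants /k/, /m/ cannot be parsed into a legal (C)(C)V syllable (no codas are permitted; onsets may contain at most 2 consonants).
Epenthesis after each stranded consonant: /k/ → /ku/, /m/ → /mo/.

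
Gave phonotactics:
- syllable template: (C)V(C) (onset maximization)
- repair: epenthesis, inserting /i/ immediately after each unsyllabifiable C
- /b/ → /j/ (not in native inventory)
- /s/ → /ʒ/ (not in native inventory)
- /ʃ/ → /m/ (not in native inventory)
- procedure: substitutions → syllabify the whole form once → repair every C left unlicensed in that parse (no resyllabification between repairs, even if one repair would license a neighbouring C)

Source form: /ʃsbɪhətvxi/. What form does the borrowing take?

miʒijɪhətvixi

Substitution: /ʃ/ → /m/, /s/ → /ʒ/, /b/ → /j/, giving /mʒjɪhətvxi/.
Syllabifying with onset maximization leaves /m/, /ʒ/, /v/ stranded (at most one coda consonant is licensed; onsets are limited to one consonant).
Inserting the epenthetic vowel yields /m/ → /mi/, /ʒ/ → /ʒi/, /v/ → /vi/.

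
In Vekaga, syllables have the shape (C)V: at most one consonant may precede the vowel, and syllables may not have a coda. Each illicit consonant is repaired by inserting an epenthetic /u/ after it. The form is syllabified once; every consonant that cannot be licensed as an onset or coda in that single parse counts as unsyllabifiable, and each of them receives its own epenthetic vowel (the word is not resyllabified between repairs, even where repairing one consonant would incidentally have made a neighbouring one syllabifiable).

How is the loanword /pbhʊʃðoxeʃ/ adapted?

Under (C)V, the unsyllabifiable consonants are /p/, /b/, /ʃ/, /ʃ/ (no codas are permitted; onsets are limited to one consonant).
Inserting the epenthetic vowel yields /p/ → /pu/, /b/ → /bu/, /ʃ/ → /ʃu/, /ʃ/ → /ʃu/.

pubuhʊʃuðoxeʃu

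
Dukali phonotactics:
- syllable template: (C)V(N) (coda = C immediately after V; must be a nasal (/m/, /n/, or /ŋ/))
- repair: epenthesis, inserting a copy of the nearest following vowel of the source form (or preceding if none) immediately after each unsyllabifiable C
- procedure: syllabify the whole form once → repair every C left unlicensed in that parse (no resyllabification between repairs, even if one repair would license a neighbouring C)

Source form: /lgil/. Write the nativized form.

ligili

Syllabifying with onset maximization leaves /l/, /l/ stranded (only a nasal (/m/, /n/, or /ŋ/) is licensed in coda position; onsets are limited to one consonant).
Inserting the epenthetic vowel yields /l/ → /li/, /l/ → /li/.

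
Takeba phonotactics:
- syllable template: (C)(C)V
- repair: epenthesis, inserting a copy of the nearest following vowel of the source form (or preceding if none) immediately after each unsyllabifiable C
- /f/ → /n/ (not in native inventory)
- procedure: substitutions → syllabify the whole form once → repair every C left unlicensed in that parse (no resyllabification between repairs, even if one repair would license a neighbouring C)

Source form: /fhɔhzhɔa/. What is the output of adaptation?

nhɔhɔzhɔa

Substitution: /f/ → /n/, giving /nhɔhzhɔa/.
The consonants /h/ cannot be parsed into a legal (C)(C)V syllable (no codas are permitted; onsets may contain at most 2 consonants).
Inserting the epenthetic vowel yields /h/ → /hɔ/.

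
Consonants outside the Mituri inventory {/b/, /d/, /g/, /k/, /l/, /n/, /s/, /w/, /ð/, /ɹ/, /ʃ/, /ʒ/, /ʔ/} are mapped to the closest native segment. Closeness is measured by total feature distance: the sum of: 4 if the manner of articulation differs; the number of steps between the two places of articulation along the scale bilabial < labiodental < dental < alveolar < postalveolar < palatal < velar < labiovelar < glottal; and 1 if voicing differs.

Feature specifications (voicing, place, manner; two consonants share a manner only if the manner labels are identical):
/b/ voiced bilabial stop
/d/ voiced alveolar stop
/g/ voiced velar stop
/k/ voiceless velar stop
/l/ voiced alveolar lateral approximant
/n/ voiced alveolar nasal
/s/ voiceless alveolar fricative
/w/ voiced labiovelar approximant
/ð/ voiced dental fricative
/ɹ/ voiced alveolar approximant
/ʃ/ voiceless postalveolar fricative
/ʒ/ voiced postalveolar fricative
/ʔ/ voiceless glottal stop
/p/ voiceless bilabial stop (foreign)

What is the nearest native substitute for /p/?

/b/ is closest: same manner (stop), place distance 0 (bilabial→bilabial), voicing differs (+1); total 1. Next closest is /d/ at distance 4.

b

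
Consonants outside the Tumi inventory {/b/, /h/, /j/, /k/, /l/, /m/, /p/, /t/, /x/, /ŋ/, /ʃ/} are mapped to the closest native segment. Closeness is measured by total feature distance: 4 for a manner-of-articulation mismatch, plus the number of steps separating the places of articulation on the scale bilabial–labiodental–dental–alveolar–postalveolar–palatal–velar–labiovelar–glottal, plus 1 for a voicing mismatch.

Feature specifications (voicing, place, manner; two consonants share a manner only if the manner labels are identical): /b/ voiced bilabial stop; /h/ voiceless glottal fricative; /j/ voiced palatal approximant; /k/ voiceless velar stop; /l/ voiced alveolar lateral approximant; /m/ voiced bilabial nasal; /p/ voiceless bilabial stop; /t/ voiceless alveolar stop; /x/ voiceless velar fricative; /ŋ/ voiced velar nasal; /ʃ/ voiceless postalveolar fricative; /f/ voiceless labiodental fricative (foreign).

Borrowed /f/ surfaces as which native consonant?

ʃ

/ʃ/ is closest: same manner (fricative), place distance 3 (labiodental→postalveolar), same voicing; total 3. Next closest is /p/ at distance 5.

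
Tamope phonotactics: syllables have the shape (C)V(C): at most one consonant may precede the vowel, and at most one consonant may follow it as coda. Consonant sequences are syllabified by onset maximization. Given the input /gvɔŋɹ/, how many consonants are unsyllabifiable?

2

The consonants /g/, /ɹ/ cannot be parsed into a legal (C)V(C) syllable (at most one coda consonant is licensed; onsets are limited to one consonant).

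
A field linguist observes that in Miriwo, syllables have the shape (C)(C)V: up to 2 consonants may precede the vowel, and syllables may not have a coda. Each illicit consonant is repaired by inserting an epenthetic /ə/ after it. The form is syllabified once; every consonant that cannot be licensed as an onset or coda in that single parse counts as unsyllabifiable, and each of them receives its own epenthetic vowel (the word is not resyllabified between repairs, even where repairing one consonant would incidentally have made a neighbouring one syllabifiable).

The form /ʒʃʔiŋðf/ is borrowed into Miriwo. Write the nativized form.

Syllabifying with onset maximization leaves /ʒ/, /ŋ/, /ð/, /f/ stranded (no codas are permitted; onsets may contain at most 2 consonants).
Inserting the epenthetic vowel yields /ʒ/ → /ʒə/, /ŋ/ → /ŋə/, /ð/ → /ðə/, /f/ → /fə/.

ʒəʃʔiŋəðəfə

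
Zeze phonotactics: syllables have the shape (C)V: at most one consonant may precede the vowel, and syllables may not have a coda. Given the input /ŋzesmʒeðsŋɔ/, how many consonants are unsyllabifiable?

The consonants /ŋ/, /s/, /m/, /ð/, /s/ cannot be parsed into a legal (C)V syllable (no codas are permitted; onsets are limited to one consonant).

5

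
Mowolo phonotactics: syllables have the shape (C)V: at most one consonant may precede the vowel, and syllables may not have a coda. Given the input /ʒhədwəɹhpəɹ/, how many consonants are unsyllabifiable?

Under (C)V, the unsyllabifiable consonants are /ʒ/, /d/, /ɹ/, /h/, /ɹ/ (no codas are permitted; onsets are limited to one consonant).

5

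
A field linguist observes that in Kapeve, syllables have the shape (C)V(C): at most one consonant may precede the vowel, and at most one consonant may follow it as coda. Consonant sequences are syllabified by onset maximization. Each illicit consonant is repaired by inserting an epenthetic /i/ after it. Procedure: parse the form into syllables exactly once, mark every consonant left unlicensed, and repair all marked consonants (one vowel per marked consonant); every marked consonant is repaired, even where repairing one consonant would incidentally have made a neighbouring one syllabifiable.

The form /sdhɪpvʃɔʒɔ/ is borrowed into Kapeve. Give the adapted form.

Under (C)V(C), the unsyllabifiable consonants are /s/, /d/, /v/ (at most one coda consonant is licensed; onsets are limited to one consonant).
Epenthesis after each stranded consonant: /s/ → /si/, /d/ → /di/, /v/ → /vi/.

sidihɪpviʃɔʒɔ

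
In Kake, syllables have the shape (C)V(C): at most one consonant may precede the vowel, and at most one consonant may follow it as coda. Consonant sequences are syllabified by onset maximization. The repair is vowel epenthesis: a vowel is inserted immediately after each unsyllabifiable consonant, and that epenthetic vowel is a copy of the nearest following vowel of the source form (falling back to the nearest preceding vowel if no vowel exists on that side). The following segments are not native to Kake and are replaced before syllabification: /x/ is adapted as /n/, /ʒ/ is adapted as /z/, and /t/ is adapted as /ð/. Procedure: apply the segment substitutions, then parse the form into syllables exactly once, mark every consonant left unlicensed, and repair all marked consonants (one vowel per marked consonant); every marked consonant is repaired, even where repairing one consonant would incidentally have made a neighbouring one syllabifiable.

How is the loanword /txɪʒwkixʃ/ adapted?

ðɪnɪzwikinʃi

Substitution: /t/ → /ð/, /x/ → /n/, /ʒ/ → /z/, giving /ðnɪzwkinʃ/.
Syllabifying with onset maximization leaves /ð/, /w/, /ʃ/ stranded (at most one coda consonant is licensed; onsets are limited to one consonant).
Epenthesis after each stranded consonant: /ð/ → /ðɪ/, /w/ → /wi/, /ʃ/ → /ʃi/.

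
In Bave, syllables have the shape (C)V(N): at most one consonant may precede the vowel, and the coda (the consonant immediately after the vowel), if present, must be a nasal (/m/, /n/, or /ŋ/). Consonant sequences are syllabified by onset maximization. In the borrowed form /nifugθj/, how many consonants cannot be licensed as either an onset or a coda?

3

The consonants /g/, /θ/, /j/ cannot be parsed into a legal (C)V(N) syllable (only a nasal (/m/, /n/, or /ŋ/) is licensed in coda position; onsets are limited to one consonant).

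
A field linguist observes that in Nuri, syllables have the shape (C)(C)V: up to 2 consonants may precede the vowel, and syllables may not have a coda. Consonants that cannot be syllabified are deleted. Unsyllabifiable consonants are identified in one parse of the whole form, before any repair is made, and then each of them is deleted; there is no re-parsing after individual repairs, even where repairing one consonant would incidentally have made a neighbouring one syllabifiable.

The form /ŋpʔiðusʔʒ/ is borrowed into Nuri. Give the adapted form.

pʔiðu

Under (C)(C)V, the unsyllabifiable consonants are /ŋ/, /s/, /ʔ/, /ʒ/ (no codas are permitted; onsets may contain at most 2 consonants).
Each unlicensed consonant is deleted: /ŋ/, /s/, /ʔ/, /ʒ/.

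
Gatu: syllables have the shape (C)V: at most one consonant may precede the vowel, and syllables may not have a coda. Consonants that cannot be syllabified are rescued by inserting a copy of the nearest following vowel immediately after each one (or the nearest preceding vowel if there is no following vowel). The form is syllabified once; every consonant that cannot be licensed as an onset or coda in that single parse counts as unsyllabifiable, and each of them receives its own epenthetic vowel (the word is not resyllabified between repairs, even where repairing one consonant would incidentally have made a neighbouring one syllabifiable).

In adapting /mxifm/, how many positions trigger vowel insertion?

3

The unsyllabifiable consonants are /m/, /f/, /m/; each receives one epenthetic vowel.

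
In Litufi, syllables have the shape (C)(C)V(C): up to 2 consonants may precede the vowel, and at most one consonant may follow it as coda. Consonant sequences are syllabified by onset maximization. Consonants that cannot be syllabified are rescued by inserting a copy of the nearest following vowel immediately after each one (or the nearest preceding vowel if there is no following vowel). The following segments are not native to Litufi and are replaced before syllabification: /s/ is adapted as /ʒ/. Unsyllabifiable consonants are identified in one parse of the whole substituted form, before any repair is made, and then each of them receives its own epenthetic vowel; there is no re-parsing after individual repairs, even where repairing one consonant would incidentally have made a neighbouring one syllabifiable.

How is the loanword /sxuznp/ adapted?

ʒxuznupu

Substitution: /s/ → /ʒ/, giving /ʒxuznp/.
The consonants /n/, /p/ cannot be parsed into a legal (C)(C)V(C) syllable (at most one coda consonant is licensed; onsets may contain at most 2 consonants).
Epenthesis after each stranded consonant: /n/ → /nu/, /p/ → /pu/.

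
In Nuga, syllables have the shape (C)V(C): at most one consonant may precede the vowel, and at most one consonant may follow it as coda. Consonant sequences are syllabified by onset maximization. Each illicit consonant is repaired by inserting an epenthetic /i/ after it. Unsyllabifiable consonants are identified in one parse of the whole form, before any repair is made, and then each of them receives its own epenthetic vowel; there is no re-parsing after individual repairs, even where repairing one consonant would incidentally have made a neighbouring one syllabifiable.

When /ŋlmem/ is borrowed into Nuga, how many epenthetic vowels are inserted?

The unsyllabifiable consonants are /ŋ/, /l/; each receives one epenthetic vowel.

2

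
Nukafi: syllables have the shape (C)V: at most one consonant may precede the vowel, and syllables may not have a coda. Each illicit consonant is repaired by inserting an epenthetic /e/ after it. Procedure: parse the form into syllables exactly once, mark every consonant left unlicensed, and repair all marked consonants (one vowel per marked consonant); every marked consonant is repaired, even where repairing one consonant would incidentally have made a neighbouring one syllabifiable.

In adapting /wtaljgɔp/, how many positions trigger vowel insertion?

The unsyllabifiable consonants are /w/, /l/, /j/, /p/; each receives one epenthetic vowel.

4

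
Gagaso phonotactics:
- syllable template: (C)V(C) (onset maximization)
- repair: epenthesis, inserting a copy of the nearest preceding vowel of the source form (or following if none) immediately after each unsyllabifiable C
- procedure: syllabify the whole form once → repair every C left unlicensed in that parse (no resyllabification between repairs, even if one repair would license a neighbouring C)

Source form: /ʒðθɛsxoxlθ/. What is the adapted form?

Under (C)V(C), the unsyllabifiable consonants are /ʒ/, /ð/, /l/, /θ/ (at most one coda consonant is licensed; onsets are limited to one consonant).
Each unlicensed consonant becomes the onset of a new syllable: /ʒ/ → /ʒɛ/, /ð/ → /ðɛ/, /l/ → /lo/, /θ/ → /θo/.

ʒɛðɛθɛsxoxloθo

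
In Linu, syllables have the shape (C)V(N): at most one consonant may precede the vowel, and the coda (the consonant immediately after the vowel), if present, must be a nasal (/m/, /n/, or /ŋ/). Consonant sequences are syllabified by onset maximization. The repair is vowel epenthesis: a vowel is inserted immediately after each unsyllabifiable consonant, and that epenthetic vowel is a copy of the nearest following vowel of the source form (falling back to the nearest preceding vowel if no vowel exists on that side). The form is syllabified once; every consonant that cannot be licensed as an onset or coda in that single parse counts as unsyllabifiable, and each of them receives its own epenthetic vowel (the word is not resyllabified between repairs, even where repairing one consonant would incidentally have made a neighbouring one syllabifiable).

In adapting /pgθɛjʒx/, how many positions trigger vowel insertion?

5

The unsyllabifiable consonants are /p/, /g/, /j/, /ʒ/, /x/; each receives one epenthetic vowel.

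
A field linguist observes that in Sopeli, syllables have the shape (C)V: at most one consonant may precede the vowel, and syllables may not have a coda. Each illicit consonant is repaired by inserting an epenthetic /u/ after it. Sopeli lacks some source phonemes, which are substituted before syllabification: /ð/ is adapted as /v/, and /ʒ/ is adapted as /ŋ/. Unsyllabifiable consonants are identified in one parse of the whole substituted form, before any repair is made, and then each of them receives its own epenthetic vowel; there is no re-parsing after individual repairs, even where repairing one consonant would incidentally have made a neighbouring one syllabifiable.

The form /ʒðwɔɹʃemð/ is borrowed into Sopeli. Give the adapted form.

ŋuvuwɔɹuʃemuvu

Substitution: /ʒ/ → /ŋ/, /ð/ → /v/, giving /ŋvwɔɹʃemv/.
The consonants /ŋ/, /v/, /ɹ/, /m/, /v/ cannot be parsed into a legal (C)V syllable (no codas are permitted; onsets are limited to one consonant).
Inserting the epenthetic vowel yields /ŋ/ → /ŋu/, /v/ → /vu/, /ɹ/ → /ɹu/, /m/ → /mu/, /v/ → /vu/.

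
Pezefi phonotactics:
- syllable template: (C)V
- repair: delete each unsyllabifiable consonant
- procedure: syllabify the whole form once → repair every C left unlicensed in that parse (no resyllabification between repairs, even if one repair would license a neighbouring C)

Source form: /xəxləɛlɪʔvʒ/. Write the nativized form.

xələɛlɪ

Under (C)V, the unsyllabifiable consonants are /x/, /ʔ/, /v/, /ʒ/ (no codas are permitted; onsets are limited to one consonant).
Deleting the stranded consonants removes /x/, /ʔ/, /v/, /ʒ/.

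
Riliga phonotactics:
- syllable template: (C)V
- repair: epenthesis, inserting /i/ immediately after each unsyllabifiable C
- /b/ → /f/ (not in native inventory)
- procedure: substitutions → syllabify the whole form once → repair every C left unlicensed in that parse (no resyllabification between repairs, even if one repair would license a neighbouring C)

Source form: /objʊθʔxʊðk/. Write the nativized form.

ofijʊθiʔixʊðiki

Substitution: /b/ → /f/, giving /ofjʊθʔxʊðk/.
Syllabifying with onset maximization leaves /f/, /θ/, /ʔ/, /ð/, /k/ stranded (no codas are permitted; onsets are limited to one consonant).
Inserting the epenthetic vowel yields /f/ → /fi/, /θ/ → /θi/, /ʔ/ → /ʔi/, /ð/ → /ði/, /k/ → /ki/.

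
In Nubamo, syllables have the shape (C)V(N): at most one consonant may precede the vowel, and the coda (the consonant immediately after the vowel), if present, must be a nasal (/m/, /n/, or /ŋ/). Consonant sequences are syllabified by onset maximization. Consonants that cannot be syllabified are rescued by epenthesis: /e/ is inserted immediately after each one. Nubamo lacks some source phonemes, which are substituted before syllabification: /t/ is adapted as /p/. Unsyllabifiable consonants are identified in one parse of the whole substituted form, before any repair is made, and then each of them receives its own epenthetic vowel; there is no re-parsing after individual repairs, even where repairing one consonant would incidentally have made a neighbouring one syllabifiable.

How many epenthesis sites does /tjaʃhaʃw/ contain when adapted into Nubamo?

After substitution the input is /pjaʃhaʃw/.
The unsyllabifiable consonants are /p/, /ʃ/, /ʃ/, /w/; each receives one epenthetic vowel.

4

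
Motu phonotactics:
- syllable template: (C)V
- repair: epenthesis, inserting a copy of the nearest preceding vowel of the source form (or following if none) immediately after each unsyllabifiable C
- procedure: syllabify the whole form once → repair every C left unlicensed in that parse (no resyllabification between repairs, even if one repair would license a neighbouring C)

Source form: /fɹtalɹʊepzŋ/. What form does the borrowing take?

Syllabifying with onset maximization leaves /f/, /ɹ/, /l/, /p/, /z/, /ŋ/ stranded (no codas are permitted; onsets are limited to one consonant).
Inserting the epenthetic vowel yields /f/ → /fa/, /ɹ/ → /ɹa/, /l/ → /la/, /p/ → /pe/, /z/ → /ze/, /ŋ/ → /ŋe/.

faɹatalaɹʊepezeŋe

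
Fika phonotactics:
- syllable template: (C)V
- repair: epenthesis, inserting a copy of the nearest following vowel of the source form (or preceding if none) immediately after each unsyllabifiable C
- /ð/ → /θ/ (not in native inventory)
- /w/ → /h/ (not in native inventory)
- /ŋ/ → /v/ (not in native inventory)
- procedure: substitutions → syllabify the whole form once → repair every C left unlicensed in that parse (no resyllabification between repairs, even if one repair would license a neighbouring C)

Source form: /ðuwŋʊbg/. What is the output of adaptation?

θuhʊvʊbʊgʊ

Substitution: /ð/ → /θ/, /w/ → /h/, /ŋ/ → /v/, giving /θuhvʊbg/.
Syllabifying with onset maximization leaves /h/, /b/, /g/ stranded (no codas are permitted; onsets are limited to one consonant).
Epenthesis after each stranded consonant: /h/ → /hʊ/, /b/ → /bʊ/, /g/ → /gʊ/.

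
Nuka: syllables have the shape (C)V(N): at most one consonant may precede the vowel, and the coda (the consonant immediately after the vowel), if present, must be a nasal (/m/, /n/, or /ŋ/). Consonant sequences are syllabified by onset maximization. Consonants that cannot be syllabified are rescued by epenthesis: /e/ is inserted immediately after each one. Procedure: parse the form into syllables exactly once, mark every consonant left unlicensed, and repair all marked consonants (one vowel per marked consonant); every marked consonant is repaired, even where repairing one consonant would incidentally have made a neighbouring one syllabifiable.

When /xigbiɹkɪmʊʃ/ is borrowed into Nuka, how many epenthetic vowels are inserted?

3

The unsyllabifiable consonants are /g/, /ɹ/, /ʃ/; each receives one epenthetic vowel.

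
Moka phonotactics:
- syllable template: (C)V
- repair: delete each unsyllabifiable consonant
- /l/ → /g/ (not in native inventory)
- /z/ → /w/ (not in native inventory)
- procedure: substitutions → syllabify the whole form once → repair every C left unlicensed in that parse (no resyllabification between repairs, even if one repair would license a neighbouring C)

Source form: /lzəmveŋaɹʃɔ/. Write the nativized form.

Substitution: /l/ → /g/, /z/ → /w/, giving /gwəmveŋaɹʃɔ/.
The consonants /g/, /m/, /ɹ/ cannot be parsed into a legal (C)V syllable (no codas are permitted; onsets are limited to one consonant).
Deleting the stranded consonants removes /g/, /m/, /ɹ/.

wəveŋaʃɔ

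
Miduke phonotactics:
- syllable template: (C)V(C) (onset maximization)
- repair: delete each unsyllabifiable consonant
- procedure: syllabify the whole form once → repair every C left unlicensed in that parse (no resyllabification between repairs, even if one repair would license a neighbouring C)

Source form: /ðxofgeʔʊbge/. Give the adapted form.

Syllabifying with onset maximization leaves /ð/ stranded (at most one coda consonant is licensed; onsets are limited to one consonant).
Deleting the stranded consonants removes /ð/.

xofgeʔʊbge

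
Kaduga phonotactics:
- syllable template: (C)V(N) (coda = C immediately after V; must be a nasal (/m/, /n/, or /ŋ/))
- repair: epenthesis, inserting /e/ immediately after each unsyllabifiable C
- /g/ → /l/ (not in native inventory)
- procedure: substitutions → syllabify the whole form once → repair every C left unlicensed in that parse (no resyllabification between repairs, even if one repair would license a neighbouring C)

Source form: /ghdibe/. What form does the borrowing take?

Substitution: /g/ → /l/, giving /lhdibe/.
The consonants /l/, /h/ cannot be parsed into a legal (C)V(N) syllable (only a nasal (/m/, /n/, or /ŋ/) is licensed in coda position; onsets are limited to one consonant).
Each unlicensed consonant becomes the onset of a new syllable: /l/ → /le/, /h/ → /he/.

lehedibe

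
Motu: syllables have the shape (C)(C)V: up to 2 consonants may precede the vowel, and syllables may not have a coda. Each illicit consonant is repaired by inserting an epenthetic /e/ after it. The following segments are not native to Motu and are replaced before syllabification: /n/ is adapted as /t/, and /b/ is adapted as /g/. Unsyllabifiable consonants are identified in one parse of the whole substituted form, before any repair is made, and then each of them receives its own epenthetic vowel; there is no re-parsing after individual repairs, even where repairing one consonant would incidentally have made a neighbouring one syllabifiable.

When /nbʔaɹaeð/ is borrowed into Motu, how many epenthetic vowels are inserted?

After substitution the input is /tgʔaɹaeð/.
The unsyllabifiable consonants are /t/, /ð/; each receives one epenthetic vowel.

2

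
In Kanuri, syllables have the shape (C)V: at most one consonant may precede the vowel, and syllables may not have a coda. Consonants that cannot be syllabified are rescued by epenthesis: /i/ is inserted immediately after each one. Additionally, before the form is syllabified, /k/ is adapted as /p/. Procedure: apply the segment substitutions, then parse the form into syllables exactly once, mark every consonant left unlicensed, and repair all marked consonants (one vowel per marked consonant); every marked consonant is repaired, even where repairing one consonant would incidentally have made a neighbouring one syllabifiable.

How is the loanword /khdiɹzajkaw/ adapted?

pihidiɹizajipawi

Substitution: /k/ → /p/, giving /phdiɹzajpaw/.
The consonants /p/, /h/, /ɹ/, /j/, /w/ cannot be parsed into a legal (C)V syllable (no codas are permitted; onsets are limited to one consonant).
Epenthesis after each stranded consonant: /p/ → /pi/, /h/ → /hi/, /ɹ/ → /ɹi/, /j/ → /ji/, /w/ → /wi/.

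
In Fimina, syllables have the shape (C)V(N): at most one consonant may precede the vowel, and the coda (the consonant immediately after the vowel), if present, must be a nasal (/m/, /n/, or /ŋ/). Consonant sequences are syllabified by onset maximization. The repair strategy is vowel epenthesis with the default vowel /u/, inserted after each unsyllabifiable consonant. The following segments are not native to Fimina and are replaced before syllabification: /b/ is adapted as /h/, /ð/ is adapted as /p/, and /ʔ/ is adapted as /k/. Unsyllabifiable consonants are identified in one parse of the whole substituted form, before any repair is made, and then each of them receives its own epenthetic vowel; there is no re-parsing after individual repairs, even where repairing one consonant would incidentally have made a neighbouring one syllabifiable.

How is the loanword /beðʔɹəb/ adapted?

Substitution: /b/ → /h/, /ð/ → /p/, /ʔ/ → /k/, giving /hepkɹəh/.
Syllabifying with onset maximization leaves /p/, /k/, /h/ stranded (only a nasal (/m/, /n/, or /ŋ/) is licensed in coda position; onsets are limited to one consonant).
Inserting the epenthetic vowel yields /p/ → /pu/, /k/ → /ku/, /h/ → /hu/.

hepukuɹəhu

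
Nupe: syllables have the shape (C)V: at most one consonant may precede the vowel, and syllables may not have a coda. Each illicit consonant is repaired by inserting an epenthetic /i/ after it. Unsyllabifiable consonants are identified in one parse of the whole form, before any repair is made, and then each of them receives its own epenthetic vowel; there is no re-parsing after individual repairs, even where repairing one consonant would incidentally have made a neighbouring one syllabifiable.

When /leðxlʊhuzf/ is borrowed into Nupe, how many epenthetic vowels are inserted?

4

The unsyllabifiable consonants are /ð/, /x/, /z/, /f/; each receives one epenthetic vowel.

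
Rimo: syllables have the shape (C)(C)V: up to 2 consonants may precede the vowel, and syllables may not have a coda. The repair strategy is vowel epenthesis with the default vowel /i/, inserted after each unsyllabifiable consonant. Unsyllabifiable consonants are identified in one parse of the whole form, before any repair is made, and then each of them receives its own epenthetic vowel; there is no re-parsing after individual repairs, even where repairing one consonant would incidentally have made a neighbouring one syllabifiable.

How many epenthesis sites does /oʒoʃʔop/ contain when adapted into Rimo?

The unsyllabifiable consonants are /p/; each receives one epenthetic vowel.

1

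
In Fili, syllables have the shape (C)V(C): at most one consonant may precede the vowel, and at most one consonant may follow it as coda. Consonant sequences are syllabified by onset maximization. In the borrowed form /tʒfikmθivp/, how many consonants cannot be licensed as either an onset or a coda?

4

Under (C)V(C), the unsyllabifiable consonants are /t/, /ʒ/, /m/, /p/ (at most one coda consonant is licensed; onsets are limited to one consonant).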